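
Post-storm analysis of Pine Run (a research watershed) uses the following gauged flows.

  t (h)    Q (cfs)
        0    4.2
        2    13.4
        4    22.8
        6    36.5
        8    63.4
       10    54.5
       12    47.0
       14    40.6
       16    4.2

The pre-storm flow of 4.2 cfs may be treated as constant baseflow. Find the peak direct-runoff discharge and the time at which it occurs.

Subtracting baseflow gives direct-runoff ordinates: 0.0, 9.2, 18.6, 32.3, 59.2, 50.3, 42.8, 36.4, 0.0 cfs.
The maximum is 59.2 cfs, occurring at the reading for t = 8 h.

Q_p = 59.2 cfs at t = 8 h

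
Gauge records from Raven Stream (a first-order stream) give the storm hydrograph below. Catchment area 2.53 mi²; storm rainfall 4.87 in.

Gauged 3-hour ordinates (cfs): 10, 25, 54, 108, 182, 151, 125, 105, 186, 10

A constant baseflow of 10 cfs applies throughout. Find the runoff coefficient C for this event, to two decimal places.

C ≈ 0.32

ΣQ_DR = 856.0 cfs; V = ΣQ_DR·Δt = 9.245 × 10^6 ft³.
Runoff depth d = V / A = 1.573 in.
C = d / P = 1.573 / 4.87 = 0.32.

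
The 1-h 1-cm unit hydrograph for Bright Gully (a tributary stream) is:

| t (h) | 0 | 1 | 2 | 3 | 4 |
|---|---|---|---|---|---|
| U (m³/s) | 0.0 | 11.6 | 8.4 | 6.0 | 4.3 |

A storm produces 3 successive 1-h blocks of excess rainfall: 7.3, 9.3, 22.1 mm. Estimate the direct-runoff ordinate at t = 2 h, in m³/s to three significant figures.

Q ≈ 16.9 m³/s

By discrete convolution, Q_j = Σ (P_i / 10 mm) · U_{j−i}.
At t = 2 h (j=2): Q = (7.3/10)·8.4 + (9.3/10)·11.6 + (22.1/10)·0.0 = 16.9 m³/s.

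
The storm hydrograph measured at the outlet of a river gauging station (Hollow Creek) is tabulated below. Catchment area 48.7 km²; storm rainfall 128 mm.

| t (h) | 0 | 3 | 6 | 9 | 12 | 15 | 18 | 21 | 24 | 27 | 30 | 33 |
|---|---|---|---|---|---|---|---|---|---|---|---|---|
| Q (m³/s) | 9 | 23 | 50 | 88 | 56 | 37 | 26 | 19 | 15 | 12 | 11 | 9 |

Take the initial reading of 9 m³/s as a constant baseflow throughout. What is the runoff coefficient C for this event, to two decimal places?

C ≈ 0.43

ΣQ_DR = 247.0 m³/s; V = ΣQ_DR·Δt = 2.668 × 10^6 m³.
Runoff depth d = V / A = 54.78 mm.
C = d / P = 54.78 / 128 = 0.43.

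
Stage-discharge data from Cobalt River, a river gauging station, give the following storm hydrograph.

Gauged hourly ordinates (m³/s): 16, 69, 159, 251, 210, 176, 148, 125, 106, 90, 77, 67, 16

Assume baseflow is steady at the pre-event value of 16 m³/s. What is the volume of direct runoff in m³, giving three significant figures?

Direct-runoff ordinates (Q − Q_b): 0.0, 53.0, 143.0, 235.0, 194.0, 160.0, 132.0, 109.0, 90.0, 74.0, 61.0, 51.0, 0.0 m³/s.
ΣQ_DR = 1302 m³/s.
With Δt = 1 h = 3600 s, V = ΣQ_DR · Δt = 1302 × 3600 = 4.69 × 10^6 m³.

V ≈ 4.69 × 10^6 m³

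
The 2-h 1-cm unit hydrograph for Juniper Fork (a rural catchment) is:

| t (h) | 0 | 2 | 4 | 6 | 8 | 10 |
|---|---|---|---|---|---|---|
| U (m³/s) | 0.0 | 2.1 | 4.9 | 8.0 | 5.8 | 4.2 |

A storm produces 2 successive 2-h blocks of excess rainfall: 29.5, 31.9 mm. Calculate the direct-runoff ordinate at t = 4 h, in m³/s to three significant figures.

Q ≈ 21.2 m³/s

By discrete convolution, Q_j = Σ (P_i / 10 mm) · U_{j−i}.
At t = 4 h (j=2): Q = (29.5/10)·4.9 + (31.9/10)·2.1 = 21.2 m³/s.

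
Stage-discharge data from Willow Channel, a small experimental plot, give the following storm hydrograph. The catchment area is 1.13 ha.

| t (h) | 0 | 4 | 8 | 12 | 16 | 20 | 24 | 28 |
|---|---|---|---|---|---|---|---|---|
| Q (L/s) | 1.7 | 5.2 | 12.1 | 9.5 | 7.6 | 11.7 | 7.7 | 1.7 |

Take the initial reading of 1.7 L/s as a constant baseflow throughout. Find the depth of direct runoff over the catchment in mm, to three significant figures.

d ≈ 55.6 mm

Direct runoff: 0.0, 3.5, 10.4, 7.8, 5.9, 10.0, 6.0, 0.0 L/s; ΣQ_DR = 43.60 L/s.
V = ΣQ_DR · Δt = 43.60 × 14400 s = 6.278 × 10^5 L.
Over A = 1.13 ha, depth = V / A = 55.6 mm.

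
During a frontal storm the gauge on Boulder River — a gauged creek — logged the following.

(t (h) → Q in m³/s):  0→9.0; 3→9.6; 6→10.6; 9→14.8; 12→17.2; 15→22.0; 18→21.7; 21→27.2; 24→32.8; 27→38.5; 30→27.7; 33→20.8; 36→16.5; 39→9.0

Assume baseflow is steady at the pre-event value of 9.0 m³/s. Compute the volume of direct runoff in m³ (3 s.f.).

Direct-runoff ordinates (Q − Q_b): 0.0, 0.6, 1.6, 5.8, 8.2, 13.0, 12.7, 18.2, 23.8, 29.5, 18.7, 11.8, 7.5, 0.0 m³/s.
ΣQ_DR = 151.4 m³/s.
With Δt = 3 h = 10800 s, V = ΣQ_DR · Δt = 151.4 × 10800 = 1.64 × 10^6 m³.

V ≈ 1.64 × 10^6 m³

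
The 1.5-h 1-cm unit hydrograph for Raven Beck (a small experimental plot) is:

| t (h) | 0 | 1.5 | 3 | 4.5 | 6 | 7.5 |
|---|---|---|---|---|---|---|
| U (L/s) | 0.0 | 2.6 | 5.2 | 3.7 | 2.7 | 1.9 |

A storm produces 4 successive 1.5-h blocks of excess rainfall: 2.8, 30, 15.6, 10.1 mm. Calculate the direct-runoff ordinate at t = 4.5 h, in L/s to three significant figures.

Q ≈ 20.7 L/s

By discrete convolution, Q_j = Σ (P_i / 10 mm) · U_{j−i}.
At t = 4.5 h (j=3): Q = (2.8/10)·3.7 + (30/10)·5.2 + (15.6/10)·2.6 + (10.1/10)·0.0 = 20.7 L/s.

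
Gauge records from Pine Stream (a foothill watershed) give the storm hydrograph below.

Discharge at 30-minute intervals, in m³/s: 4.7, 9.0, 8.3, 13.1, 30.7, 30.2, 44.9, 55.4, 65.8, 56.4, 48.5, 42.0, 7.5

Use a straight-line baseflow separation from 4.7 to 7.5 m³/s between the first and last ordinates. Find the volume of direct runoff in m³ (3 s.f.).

Direct-runoff ordinates (Q − Q_b): 0.00, 4.07, 3.13, 7.70, 25.07, 24.33, 38.80, 49.07, 59.23, 49.60, 41.47, 34.73, 0.00 m³/s.
ΣQ_DR = 337.2 m³/s.
With Δt = 0.5 h = 1800 s, V = ΣQ_DR · Δt = 337.2 × 1800 = 6.07 × 10^5 m³.

V ≈ 6.07 × 10^5 m³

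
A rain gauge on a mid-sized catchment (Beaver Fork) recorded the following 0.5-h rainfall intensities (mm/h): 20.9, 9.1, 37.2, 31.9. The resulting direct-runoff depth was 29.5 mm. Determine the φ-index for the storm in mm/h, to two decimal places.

φ ≈ 10.33 mm/h

Only the 3 blocks with intensity above φ contribute runoff: 20.9, 37.2, 31.9 mm/h.
Σ(I−φ)·Δt = d  ⇒  (20.9+37.2+31.9 − 3φ)·0.5 = 29.5
φ = (90.00 − 29.5/0.5) / 3 = 10.33 mm/h.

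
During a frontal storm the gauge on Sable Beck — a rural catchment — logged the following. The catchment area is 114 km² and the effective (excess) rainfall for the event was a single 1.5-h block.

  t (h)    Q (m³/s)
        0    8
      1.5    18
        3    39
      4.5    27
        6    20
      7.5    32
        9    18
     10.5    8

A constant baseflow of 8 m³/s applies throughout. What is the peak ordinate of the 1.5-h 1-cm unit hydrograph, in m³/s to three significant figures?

Direct runoff: 0.0, 10.0, 31.0, 19.0, 12.0, 24.0, 10.0, 0.0 m³/s; ΣQ_DR = 106.0 m³/s, peak = 31.0 m³/s.
Runoff depth d = ΣQ_DR·Δt / A = 106.0 × 5400 / (114 km²) = 5.021 mm.
The 1-cm UH is the DRH scaled by (10 mm)/d, so U_p = 31.0 × 10/5.021 = 61.7 m³/s.

U_p ≈ 61.7 m³/s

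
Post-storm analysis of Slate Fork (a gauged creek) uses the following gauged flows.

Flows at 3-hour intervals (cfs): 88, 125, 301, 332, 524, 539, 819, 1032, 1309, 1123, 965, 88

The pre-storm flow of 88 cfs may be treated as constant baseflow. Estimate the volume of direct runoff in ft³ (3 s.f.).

V ≈ 6.68 × 10^7 ft³

Direct-runoff ordinates (Q − Q_b): 0.0, 37.0, 213.0, 244.0, 436.0, 451.0, 731.0, 944.0, 1221.0, 1035.0, 877.0, 0.0 cfs.
ΣQ_DR = 6189 cfs.
With Δt = 3 h = 10800 s, V = ΣQ_DR · Δt = 6189 × 10800 = 6.68 × 10^7 ft³.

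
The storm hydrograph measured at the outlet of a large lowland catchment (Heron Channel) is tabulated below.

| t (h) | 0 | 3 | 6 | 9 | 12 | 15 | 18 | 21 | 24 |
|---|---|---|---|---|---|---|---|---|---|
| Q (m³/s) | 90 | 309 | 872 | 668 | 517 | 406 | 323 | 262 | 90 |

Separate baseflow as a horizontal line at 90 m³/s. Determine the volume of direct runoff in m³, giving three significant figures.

V ≈ 2.95 × 10^7 m³

Direct-runoff ordinates (Q − Q_b): 0.0, 219.0, 782.0, 578.0, 427.0, 316.0, 233.0, 172.0, 0.0 m³/s.
ΣQ_DR = 2727 m³/s.
With Δt = 3 h = 10800 s, V = ΣQ_DR · Δt = 2727 × 10800 = 2.95 × 10^7 m³.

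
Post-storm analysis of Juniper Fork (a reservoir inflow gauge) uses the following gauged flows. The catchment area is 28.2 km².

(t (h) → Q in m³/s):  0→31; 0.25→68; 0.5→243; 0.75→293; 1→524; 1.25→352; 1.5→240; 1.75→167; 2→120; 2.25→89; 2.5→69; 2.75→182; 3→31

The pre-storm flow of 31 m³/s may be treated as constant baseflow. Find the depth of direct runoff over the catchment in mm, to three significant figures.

Direct runoff: 0.0, 37.0, 212.0, 262.0, 493.0, 321.0, 209.0, 136.0, 89.0, 58.0, 38.0, 151.0, 0.0 m³/s; ΣQ_DR = 2006 m³/s.
V = ΣQ_DR · Δt = 2006 × 900 s = 1.805 × 10^6 m³.
Over A = 28.2 km², depth = V / A = 64.0 mm.

d ≈ 64.0 mm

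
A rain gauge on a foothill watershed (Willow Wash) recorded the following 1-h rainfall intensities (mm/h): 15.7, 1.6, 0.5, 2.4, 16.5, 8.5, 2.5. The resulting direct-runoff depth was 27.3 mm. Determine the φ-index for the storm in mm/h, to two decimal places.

Only the 3 blocks with intensity above φ contribute runoff: 15.7, 16.5, 8.5 mm/h.
Σ(I−φ)·Δt = d  ⇒  (15.7+16.5+8.5 − 3φ)·1 = 27.3
φ = (40.70 − 27.3/1) / 3 = 4.47 mm/h.

φ ≈ 4.47 mm/h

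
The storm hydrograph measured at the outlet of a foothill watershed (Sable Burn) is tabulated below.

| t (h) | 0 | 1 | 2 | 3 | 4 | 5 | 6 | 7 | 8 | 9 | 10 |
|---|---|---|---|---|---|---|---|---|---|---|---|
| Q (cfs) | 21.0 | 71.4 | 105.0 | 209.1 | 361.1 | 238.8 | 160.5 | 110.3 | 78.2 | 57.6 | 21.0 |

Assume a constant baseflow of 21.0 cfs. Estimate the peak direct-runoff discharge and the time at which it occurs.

Subtracting baseflow gives direct-runoff ordinates: 0.0, 50.4, 84.0, 188.1, 340.1, 217.8, 139.5, 89.3, 57.2, 36.6, 0.0 cfs.
The maximum is 340.1 cfs, occurring at the reading for t = 4 h.

Q_p = 340.1 cfs at t = 4 h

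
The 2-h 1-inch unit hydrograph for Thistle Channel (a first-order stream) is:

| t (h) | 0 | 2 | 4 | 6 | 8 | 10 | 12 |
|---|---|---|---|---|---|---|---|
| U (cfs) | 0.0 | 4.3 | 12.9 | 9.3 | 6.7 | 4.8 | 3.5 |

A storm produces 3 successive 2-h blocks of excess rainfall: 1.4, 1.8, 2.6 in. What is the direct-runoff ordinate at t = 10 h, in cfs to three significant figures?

By discrete convolution, Q_j = Σ (P_i / 1 in) · U_{j−i}.
At t = 10 h (j=5): Q = (1.4/1)·4.8 + (1.8/1)·6.7 + (2.6/1)·9.3 = 43.0 cfs.

Q ≈ 43.0 cfs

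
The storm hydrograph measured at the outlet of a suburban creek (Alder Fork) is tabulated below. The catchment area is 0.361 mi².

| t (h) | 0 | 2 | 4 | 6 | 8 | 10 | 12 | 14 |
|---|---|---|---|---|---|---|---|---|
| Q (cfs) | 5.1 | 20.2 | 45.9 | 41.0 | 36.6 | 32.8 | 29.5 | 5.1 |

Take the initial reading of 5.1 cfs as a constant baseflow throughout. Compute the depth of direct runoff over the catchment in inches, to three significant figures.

Direct runoff: 0.0, 15.1, 40.8, 35.9, 31.5, 27.7, 24.4, 0.0 cfs; ΣQ_DR = 175.4 cfs.
V = ΣQ_DR · Δt = 175.4 × 7200 s = 1.263 × 10^6 ft³.
Over A = 0.361 mi², depth = V / A = 1.51 in.

d ≈ 1.51 in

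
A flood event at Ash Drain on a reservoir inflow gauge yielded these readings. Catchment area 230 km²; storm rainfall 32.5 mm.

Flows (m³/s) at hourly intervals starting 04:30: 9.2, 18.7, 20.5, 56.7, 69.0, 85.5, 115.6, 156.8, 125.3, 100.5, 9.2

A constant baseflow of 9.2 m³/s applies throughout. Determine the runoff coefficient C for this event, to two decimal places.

C ≈ 0.32

ΣQ_DR = 665.8 m³/s; V = ΣQ_DR·Δt = 2.397 × 10^6 m³.
Runoff depth d = V / A = 10.42 mm.
C = d / P = 10.42 / 32.5 = 0.32.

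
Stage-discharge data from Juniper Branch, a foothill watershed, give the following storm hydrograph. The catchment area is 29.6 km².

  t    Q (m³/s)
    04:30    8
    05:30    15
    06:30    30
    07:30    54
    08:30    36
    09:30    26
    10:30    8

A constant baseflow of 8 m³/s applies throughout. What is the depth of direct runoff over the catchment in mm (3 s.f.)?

Direct runoff: 0.0, 7.0, 22.0, 46.0, 28.0, 18.0, 0.0 m³/s; ΣQ_DR = 121.0 m³/s.
V = ΣQ_DR · Δt = 121.0 × 3600 s = 4.356 × 10^5 m³.
Over A = 29.6 km², depth = V / A = 14.7 mm.

d ≈ 14.7 mm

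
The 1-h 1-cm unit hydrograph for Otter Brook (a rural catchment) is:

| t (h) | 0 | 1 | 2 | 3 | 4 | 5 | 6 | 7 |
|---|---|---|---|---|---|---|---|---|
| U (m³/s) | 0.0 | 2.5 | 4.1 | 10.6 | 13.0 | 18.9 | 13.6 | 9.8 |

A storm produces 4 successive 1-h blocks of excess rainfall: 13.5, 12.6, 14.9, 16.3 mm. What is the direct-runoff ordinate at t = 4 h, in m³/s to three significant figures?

By discrete convolution, Q_j = Σ (P_i / 10 mm) · U_{j−i}.
At t = 4 h (j=4): Q = (13.5/10)·13.0 + (12.6/10)·10.6 + (14.9/10)·4.1 + (16.3/10)·2.5 = 41.1 m³/s.

Q ≈ 41.1 m³/s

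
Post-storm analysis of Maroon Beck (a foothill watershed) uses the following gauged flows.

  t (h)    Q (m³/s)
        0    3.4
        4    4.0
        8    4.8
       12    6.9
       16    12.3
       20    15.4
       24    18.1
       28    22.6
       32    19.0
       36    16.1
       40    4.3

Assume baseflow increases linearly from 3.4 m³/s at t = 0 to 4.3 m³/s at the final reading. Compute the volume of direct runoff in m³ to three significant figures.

Direct-runoff ordinates (Q − Q_b): 0.00, 0.51, 1.22, 3.23, 8.54, 11.55, 14.16, 18.57, 14.88, 11.89, 0.00 m³/s.
ΣQ_DR = 84.55 m³/s.
With Δt = 4 h = 14400 s, V = ΣQ_DR · Δt = 84.55 × 14400 = 1.22 × 10^6 m³.

V ≈ 1.22 × 10^6 m³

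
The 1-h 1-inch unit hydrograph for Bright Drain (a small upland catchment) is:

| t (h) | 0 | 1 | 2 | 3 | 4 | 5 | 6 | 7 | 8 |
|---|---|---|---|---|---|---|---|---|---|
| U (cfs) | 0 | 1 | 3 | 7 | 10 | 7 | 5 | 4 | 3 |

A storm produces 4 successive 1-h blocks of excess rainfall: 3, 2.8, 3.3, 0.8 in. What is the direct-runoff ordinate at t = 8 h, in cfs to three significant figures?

By discrete convolution, Q_j = Σ (P_i / 1 in) · U_{j−i}.
At t = 8 h (j=8): Q = (3/1)·3 + (2.8/1)·4 + (3.3/1)·5 + (0.8/1)·7 = 42.3 cfs.

Q ≈ 42.3 cfs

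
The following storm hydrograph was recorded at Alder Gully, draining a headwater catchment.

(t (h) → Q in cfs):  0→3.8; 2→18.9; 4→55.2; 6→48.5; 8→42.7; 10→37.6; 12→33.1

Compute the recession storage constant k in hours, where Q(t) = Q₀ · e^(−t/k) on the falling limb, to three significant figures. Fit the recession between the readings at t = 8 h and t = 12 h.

k ≈ 15.7 h

On the falling limb, Q drops from 42.7 to 33.1 cfs between t = 8 h and t = 12 h (Δt = 4 h).
k = −Δt / ln(Q₂/Q₁) = −4 / ln(33.1/42.7) = 15.7 h.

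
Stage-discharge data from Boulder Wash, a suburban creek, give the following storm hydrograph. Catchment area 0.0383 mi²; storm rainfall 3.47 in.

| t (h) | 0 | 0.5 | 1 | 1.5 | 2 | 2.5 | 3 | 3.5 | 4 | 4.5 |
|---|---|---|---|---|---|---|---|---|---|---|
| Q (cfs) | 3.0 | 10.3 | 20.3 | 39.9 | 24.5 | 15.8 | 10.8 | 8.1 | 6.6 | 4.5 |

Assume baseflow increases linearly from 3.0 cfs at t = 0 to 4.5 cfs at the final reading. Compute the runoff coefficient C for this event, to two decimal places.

C ≈ 0.62

ΣQ_DR = 106.3 cfs; V = ΣQ_DR·Δt = 1.913 × 10^5 ft³.
Runoff depth d = V / A = 2.150 in.
C = d / P = 2.150 / 3.47 = 0.62.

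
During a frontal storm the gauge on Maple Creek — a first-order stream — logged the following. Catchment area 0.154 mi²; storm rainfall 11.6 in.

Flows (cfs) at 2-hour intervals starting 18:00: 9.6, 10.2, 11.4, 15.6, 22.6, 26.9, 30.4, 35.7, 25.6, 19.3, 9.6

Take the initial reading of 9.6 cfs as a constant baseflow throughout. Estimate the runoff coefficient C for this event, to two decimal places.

ΣQ_DR = 111.3 cfs; V = ΣQ_DR·Δt = 8.014 × 10^5 ft³.
Runoff depth d = V / A = 2.240 in.
C = d / P = 2.240 / 11.6 = 0.19.

C ≈ 0.19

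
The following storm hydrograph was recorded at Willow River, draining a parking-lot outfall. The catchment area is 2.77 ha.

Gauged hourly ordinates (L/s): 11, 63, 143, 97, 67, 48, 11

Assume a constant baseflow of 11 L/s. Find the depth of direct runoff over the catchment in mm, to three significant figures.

Direct runoff: 0.0, 52.0, 132.0, 86.0, 56.0, 37.0, 0.0 L/s; ΣQ_DR = 363.0 L/s.
V = ΣQ_DR · Δt = 363.0 × 3600 s = 1.307 × 10^6 L.
Over A = 2.77 ha, depth = V / A = 47.2 mm.

d ≈ 47.2 mm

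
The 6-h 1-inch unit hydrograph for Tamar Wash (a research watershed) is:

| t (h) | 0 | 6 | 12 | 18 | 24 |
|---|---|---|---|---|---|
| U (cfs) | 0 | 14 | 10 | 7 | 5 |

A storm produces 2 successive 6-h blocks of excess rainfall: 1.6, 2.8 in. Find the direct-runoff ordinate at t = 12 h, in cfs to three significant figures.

By discrete convolution, Q_j = Σ (P_i / 1 in) · U_{j−i}.
At t = 12 h (j=2): Q = (1.6/1)·10 + (2.8/1)·14 = 55.2 cfs.

Q ≈ 55.2 cfs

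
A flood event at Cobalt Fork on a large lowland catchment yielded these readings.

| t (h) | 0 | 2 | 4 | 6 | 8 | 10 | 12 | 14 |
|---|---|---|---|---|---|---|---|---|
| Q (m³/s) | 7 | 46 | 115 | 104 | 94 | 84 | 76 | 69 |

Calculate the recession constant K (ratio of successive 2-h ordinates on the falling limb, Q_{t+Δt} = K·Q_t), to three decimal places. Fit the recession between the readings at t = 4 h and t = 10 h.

Using the recession-limb readings at t = 4 h and t = 10 h: Q falls from 115 to 84 m³/s over 3 intervals.
K = (Q₂/Q₁)^(1/3) = (84/115)^(1/3) = 0.901.

K ≈ 0.901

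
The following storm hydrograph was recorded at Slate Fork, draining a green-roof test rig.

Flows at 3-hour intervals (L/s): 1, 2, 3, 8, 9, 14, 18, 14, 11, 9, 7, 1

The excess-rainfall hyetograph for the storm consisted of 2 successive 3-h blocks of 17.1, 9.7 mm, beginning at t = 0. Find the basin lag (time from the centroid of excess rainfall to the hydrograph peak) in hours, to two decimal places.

t_L ≈ 15.41 h

Centroid of excess rainfall: t_c = Σ P_i·t̄_i / ΣP_i = 2.5858 h (block centres at 1.5, 4.5 h).
Hydrograph peak occurs at t = 18 h, so basin lag t_L = 18 − 2.5858 = 15.41 h.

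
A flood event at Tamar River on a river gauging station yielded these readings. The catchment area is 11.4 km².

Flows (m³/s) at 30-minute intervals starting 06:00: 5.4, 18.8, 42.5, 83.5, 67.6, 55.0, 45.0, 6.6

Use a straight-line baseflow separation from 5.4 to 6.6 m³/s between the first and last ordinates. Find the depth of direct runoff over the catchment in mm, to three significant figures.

d ≈ 43.6 mm

Direct runoff: 0.00, 13.23, 36.76, 77.59, 61.51, 48.74, 38.57, 0.00 m³/s; ΣQ_DR = 276.4 m³/s.
V = ΣQ_DR · Δt = 276.4 × 1800 s = 4.975 × 10^5 m³.
Over A = 11.4 km², depth = V / A = 43.6 mm.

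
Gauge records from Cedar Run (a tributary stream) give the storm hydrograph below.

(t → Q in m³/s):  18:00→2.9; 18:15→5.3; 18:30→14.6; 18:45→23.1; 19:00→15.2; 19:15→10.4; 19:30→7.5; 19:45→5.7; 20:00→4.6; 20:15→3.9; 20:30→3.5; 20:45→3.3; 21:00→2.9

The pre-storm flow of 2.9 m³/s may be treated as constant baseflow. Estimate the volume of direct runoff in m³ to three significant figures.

V ≈ 58700 m³

Direct-runoff ordinates (Q − Q_b): 0.0, 2.4, 11.7, 20.2, 12.3, 7.5, 4.6, 2.8, 1.7, 1.0, 0.6, 0.4, 0.0 m³/s.
ΣQ_DR = 65.20 m³/s.
With Δt = 0.25 h = 900 s, V = ΣQ_DR · Δt = 65.20 × 900 = 58700 m³.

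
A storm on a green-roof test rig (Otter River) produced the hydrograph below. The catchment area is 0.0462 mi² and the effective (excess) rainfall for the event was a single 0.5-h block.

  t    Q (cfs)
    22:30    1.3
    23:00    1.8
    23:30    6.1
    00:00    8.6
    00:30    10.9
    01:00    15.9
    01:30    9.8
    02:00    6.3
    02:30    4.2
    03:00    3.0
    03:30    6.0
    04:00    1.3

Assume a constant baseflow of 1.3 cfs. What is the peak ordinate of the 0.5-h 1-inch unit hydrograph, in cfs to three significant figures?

Direct runoff: 0.0, 0.5, 4.8, 7.3, 9.6, 14.6, 8.5, 5.0, 2.9, 1.7, 4.7, 0.0 cfs; ΣQ_DR = 59.60 cfs, peak = 14.6 cfs.
Runoff depth d = ΣQ_DR·Δt / A = 59.60 × 1800 / (0.0462 mi²) = 0.9995 in.
The 1-inch UH is the DRH scaled by (1 in)/d, so U_p = 14.6 × 1/0.9995 = 14.6 cfs.

U_p ≈ 14.6 cfs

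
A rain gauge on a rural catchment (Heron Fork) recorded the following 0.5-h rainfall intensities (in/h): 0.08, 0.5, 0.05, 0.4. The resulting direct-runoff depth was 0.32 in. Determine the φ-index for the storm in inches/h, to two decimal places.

φ ≈ 0.13 in/h

Only the 2 blocks with intensity above φ contribute runoff: 0.5, 0.4 in/h.
Σ(I−φ)·Δt = d  ⇒  (0.5+0.4 − 2φ)·0.5 = 0.32
φ = (0.9000 − 0.32/0.5) / 2 = 0.13 in/h.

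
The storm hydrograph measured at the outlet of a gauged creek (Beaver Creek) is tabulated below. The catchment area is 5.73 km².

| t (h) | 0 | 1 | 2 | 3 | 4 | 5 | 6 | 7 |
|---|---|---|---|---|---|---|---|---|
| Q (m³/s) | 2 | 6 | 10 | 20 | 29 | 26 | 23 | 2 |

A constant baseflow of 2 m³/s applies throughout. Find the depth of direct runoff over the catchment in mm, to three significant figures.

d ≈ 64.1 mm

Direct runoff: 0.0, 4.0, 8.0, 18.0, 27.0, 24.0, 21.0, 0.0 m³/s; ΣQ_DR = 102.0 m³/s.
V = ΣQ_DR · Δt = 102.0 × 3600 s = 3.672 × 10^5 m³.
Over A = 5.73 km², depth = V / A = 64.1 mm.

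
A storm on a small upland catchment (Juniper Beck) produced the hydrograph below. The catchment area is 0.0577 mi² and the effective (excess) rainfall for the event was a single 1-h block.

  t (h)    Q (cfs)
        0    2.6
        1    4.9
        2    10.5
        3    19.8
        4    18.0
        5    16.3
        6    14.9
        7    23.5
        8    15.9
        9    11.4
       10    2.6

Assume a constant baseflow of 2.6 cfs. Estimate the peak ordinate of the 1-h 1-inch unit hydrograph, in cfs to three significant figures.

U_p ≈ 6.96 cfs

Direct runoff: 0.0, 2.3, 7.9, 17.2, 15.4, 13.7, 12.3, 20.9, 13.3, 8.8, 0.0 cfs; ΣQ_DR = 111.8 cfs, peak = 20.9 cfs.
Runoff depth d = ΣQ_DR·Δt / A = 111.8 × 3600 / (0.0577 mi²) = 3.002 in.
The 1-inch UH is the DRH scaled by (1 in)/d, so U_p = 20.9 × 1/3.002 = 6.96 cfs.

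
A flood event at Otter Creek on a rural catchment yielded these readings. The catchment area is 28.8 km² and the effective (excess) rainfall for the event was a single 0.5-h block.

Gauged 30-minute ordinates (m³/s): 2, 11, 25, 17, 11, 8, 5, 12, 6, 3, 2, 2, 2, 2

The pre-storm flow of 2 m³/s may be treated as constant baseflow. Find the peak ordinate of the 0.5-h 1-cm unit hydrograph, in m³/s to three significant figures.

Direct runoff: 0.0, 9.0, 23.0, 15.0, 9.0, 6.0, 3.0, 10.0, 4.0, 1.0, 0.0, 0.0, 0.0, 0.0 m³/s; ΣQ_DR = 80.00 m³/s, peak = 23.0 m³/s.
Runoff depth d = ΣQ_DR·Δt / A = 80.00 × 1800 / (28.8 km²) = 5.000 mm.
The 1-cm UH is the DRH scaled by (10 mm)/d, so U_p = 23.0 × 10/5.000 = 46.0 m³/s.

U_p ≈ 46.0 m³/s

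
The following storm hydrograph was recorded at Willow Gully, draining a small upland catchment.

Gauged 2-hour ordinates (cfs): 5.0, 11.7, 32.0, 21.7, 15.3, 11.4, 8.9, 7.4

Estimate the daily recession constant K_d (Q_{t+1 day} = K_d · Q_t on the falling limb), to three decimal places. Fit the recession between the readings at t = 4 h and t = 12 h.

K_d ≈ 0.022

Between t = 4 h and t = 12 h the flow falls from 32.0 to 8.9 cfs over 4×2 h = 8 h.
Per-interval ratio K = (8.9/32.0)^(1/4) = 0.7262; K_d = K^(24/2) = 0.022.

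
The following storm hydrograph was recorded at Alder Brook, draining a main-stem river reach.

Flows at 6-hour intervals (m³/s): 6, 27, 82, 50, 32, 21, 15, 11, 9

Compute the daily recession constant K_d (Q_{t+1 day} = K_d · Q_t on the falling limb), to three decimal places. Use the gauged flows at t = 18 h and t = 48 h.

Between t = 18 h and t = 48 h the flow falls from 50 to 9 m³/s over 5×6 h = 30 h.
Per-interval ratio K = (9/50)^(1/5) = 0.7097; K_d = K^(24/6) = 0.254.

K_d ≈ 0.254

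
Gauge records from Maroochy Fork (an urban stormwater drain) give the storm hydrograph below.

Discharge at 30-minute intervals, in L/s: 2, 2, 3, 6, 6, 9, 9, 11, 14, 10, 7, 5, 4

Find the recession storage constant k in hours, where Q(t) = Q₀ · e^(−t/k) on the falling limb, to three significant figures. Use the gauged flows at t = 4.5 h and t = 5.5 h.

On the falling limb, Q drops from 10 to 5 L/s between t = 4.5 h and t = 5.5 h (Δt = 1 h).
k = −Δt / ln(Q₂/Q₁) = −1 / ln(5/10) = 1.44 h.

k ≈ 1.44 h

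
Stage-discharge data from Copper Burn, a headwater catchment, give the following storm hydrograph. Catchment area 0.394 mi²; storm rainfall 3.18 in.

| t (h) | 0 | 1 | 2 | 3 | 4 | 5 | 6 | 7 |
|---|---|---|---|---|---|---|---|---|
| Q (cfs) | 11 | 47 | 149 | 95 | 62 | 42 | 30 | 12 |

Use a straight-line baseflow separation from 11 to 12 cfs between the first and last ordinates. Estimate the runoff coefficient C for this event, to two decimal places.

ΣQ_DR = 356.0 cfs; V = ΣQ_DR·Δt = 1.282 × 10^6 ft³.
Runoff depth d = V / A = 1.400 in.
C = d / P = 1.400 / 3.18 = 0.44.

C ≈ 0.44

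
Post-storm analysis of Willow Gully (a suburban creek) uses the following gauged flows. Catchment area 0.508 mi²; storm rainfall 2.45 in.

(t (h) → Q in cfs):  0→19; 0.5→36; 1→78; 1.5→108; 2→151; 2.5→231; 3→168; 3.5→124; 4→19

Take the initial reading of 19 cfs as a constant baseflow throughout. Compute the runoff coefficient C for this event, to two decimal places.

ΣQ_DR = 763.0 cfs; V = ΣQ_DR·Δt = 1.373 × 10^6 ft³.
Runoff depth d = V / A = 1.164 in.
C = d / P = 1.164 / 2.45 = 0.47.

C ≈ 0.47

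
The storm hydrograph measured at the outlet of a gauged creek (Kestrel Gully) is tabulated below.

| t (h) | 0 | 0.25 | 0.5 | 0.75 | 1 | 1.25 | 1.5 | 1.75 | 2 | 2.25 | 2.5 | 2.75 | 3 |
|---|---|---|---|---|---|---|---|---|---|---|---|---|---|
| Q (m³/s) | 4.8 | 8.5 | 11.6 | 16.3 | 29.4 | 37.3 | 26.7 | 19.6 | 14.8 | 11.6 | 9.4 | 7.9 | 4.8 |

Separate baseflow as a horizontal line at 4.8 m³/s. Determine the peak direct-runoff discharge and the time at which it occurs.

Subtracting baseflow gives direct-runoff ordinates: 0.0, 3.7, 6.8, 11.5, 24.6, 32.5, 21.9, 14.8, 10.0, 6.8, 4.6, 3.1, 0.0 m³/s.
The maximum is 32.5 m³/s, occurring at the reading for t = 1.25 h.

Q_p = 32.5 m³/s at t = 1.25 h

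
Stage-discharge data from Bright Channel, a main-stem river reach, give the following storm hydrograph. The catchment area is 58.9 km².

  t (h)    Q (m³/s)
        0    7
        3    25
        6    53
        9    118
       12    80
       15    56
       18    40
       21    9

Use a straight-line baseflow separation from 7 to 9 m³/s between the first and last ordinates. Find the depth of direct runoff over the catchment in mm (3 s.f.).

d ≈ 59.4 mm

Direct runoff: 0.00, 17.71, 45.43, 110.14, 71.86, 47.57, 31.29, 0.00 m³/s; ΣQ_DR = 324.0 m³/s.
V = ΣQ_DR · Δt = 324.0 × 10800 s = 3.499 × 10^6 m³.
Over A = 58.9 km², depth = V / A = 59.4 mm.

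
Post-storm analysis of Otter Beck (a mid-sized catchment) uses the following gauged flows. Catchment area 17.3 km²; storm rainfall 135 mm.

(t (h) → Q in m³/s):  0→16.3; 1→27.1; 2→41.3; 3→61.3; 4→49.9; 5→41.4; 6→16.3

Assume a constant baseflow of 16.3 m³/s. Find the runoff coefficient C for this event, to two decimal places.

C ≈ 0.22

ΣQ_DR = 139.5 m³/s; V = ΣQ_DR·Δt = 5.022 × 10^5 m³.
Runoff depth d = V / A = 29.03 mm.
C = d / P = 29.03 / 135 = 0.22.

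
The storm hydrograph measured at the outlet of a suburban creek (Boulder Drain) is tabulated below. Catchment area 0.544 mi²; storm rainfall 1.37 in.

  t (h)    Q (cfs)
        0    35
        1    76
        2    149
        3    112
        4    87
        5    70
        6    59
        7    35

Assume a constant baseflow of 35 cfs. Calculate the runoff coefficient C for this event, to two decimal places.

ΣQ_DR = 343.0 cfs; V = ΣQ_DR·Δt = 1.235 × 10^6 ft³.
Runoff depth d = V / A = 0.9770 in.
C = d / P = 0.9770 / 1.37 = 0.71.

C ≈ 0.71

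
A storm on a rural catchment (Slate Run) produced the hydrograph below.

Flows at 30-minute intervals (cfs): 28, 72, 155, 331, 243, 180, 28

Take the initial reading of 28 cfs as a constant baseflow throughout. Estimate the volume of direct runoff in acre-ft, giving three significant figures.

Direct-runoff ordinates (Q − Q_b): 0.0, 44.0, 127.0, 303.0, 215.0, 152.0, 0.0 cfs.
ΣQ_DR = 841.0 cfs.
With Δt = 0.5 h = 1800 s, V = ΣQ_DR · Δt = 841.0 × 1800 = 1.51 × 10^6 ft³ = 34.8 acre-ft.

V ≈ 34.8 acre-ft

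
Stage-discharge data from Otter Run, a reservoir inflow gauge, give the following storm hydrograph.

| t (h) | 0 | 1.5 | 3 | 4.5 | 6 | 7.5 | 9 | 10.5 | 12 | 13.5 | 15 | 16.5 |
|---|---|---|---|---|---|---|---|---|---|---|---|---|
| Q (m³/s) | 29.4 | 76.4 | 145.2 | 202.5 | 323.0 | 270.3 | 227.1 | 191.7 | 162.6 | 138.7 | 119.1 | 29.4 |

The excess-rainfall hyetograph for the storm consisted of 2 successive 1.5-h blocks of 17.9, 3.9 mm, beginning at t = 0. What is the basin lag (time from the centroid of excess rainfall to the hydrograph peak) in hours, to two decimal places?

t_L ≈ 4.98 h

Centroid of excess rainfall: t_c = Σ P_i·t̄_i / ΣP_i = 1.0183 h (block centres at 0.75, 2.25 h).
Hydrograph peak occurs at t = 6 h, so basin lag t_L = 6 − 1.0183 = 4.98 h.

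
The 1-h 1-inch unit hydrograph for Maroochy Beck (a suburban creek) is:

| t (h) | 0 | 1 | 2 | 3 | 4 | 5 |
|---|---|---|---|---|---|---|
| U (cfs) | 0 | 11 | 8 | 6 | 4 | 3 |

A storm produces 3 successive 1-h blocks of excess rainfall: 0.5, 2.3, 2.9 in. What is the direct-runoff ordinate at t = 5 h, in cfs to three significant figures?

By discrete convolution, Q_j = Σ (P_i / 1 in) · U_{j−i}.
At t = 5 h (j=5): Q = (0.5/1)·3 + (2.3/1)·4 + (2.9/1)·6 = 28.1 cfs.

Q ≈ 28.1 cfs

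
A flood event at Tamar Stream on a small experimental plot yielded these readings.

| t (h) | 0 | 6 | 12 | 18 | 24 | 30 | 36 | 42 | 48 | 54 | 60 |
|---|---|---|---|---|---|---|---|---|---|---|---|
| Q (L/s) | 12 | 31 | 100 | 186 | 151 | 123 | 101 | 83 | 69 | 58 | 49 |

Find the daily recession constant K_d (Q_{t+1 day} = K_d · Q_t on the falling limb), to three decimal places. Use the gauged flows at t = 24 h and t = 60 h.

K_d ≈ 0.472

Between t = 24 h and t = 60 h the flow falls from 151 to 49 L/s over 6×6 h = 36 h.
Per-interval ratio K = (49/151)^(1/6) = 0.8290; K_d = K^(24/6) = 0.472.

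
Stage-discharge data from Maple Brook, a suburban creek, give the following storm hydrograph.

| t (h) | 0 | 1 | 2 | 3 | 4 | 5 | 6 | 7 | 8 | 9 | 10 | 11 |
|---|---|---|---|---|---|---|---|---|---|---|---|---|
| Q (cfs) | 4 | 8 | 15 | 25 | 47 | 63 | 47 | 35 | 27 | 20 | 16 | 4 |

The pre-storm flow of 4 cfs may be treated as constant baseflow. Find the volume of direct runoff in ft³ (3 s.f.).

V ≈ 9.47 × 10^5 ft³

Direct-runoff ordinates (Q − Q_b): 0.0, 4.0, 11.0, 21.0, 43.0, 59.0, 43.0, 31.0, 23.0, 16.0, 12.0, 0.0 cfs.
ΣQ_DR = 263.0 cfs.
With Δt = 1 h = 3600 s, V = ΣQ_DR · Δt = 263.0 × 3600 = 9.47 × 10^5 ft³.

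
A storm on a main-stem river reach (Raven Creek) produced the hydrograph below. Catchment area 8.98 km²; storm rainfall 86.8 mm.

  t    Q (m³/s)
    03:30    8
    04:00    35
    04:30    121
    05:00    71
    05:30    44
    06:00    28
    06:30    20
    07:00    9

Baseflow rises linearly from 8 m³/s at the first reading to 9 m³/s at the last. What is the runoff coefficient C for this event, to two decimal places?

C ≈ 0.62

ΣQ_DR = 268.0 m³/s; V = ΣQ_DR·Δt = 4.824 × 10^5 m³.
Runoff depth d = V / A = 53.72 mm.
C = d / P = 53.72 / 86.8 = 0.62.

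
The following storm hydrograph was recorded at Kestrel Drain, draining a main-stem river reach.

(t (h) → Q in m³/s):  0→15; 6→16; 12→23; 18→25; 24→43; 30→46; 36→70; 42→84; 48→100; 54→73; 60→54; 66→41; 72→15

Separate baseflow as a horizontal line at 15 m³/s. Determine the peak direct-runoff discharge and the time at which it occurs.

Subtracting baseflow gives direct-runoff ordinates: 0.0, 1.0, 8.0, 10.0, 28.0, 31.0, 55.0, 69.0, 85.0, 58.0, 39.0, 26.0, 0.0 m³/s.
The maximum is 85.0 m³/s, occurring at the reading for t = 48 h.

Q_p = 85.0 m³/s at t = 48 h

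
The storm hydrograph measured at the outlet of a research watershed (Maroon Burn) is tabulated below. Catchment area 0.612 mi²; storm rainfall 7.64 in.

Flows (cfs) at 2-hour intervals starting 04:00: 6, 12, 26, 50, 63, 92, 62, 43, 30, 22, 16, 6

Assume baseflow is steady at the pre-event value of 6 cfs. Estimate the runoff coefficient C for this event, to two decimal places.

ΣQ_DR = 356.0 cfs; V = ΣQ_DR·Δt = 2.563 × 10^6 ft³.
Runoff depth d = V / A = 1.803 in.
C = d / P = 1.803 / 7.64 = 0.24.

C ≈ 0.24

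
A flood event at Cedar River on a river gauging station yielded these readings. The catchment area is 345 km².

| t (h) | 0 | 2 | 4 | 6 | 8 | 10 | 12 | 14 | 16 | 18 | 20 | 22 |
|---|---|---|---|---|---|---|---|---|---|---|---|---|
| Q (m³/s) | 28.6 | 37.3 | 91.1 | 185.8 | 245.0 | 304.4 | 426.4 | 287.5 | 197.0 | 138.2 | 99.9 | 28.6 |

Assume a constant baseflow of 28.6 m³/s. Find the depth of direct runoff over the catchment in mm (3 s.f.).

d ≈ 36.0 mm

Direct runoff: 0.0, 8.7, 62.5, 157.2, 216.4, 275.8, 397.8, 258.9, 168.4, 109.6, 71.3, 0.0 m³/s; ΣQ_DR = 1727 m³/s.
V = ΣQ_DR · Δt = 1727 × 7200 s = 1.243 × 10^7 m³.
Over A = 345 km², depth = V / A = 36.0 mm.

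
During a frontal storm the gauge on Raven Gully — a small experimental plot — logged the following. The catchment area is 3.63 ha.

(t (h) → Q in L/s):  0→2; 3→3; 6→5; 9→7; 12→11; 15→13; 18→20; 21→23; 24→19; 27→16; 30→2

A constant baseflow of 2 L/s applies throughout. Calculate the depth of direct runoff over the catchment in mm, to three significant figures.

d ≈ 29.5 mm

Direct runoff: 0.0, 1.0, 3.0, 5.0, 9.0, 11.0, 18.0, 21.0, 17.0, 14.0, 0.0 L/s; ΣQ_DR = 99.00 L/s.
V = ΣQ_DR · Δt = 99.00 × 10800 s = 1.069 × 10^6 L.
Over A = 3.63 ha, depth = V / A = 29.5 mm.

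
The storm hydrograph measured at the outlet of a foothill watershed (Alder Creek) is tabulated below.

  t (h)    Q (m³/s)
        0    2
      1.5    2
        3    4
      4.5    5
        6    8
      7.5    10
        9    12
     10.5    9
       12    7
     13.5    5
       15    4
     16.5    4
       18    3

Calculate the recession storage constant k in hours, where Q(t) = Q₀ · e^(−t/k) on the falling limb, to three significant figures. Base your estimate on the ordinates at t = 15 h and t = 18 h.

On the falling limb, Q drops from 4 to 3 m³/s between t = 15 h and t = 18 h (Δt = 3 h).
k = −Δt / ln(Q₂/Q₁) = −3 / ln(3/4) = 10.4 h.

k ≈ 10.4 h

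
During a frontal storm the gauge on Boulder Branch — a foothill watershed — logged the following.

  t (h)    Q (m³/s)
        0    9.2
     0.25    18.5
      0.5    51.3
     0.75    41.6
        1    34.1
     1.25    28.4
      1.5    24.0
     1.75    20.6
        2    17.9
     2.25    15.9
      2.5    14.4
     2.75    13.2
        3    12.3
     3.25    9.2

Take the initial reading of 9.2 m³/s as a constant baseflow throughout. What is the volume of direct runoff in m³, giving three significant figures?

Direct-runoff ordinates (Q − Q_b): 0.0, 9.3, 42.1, 32.4, 24.9, 19.2, 14.8, 11.4, 8.7, 6.7, 5.2, 4.0, 3.1, 0.0 m³/s.
ΣQ_DR = 181.8 m³/s.
With Δt = 0.25 h = 900 s, V = ΣQ_DR · Δt = 181.8 × 900 = 1.64 × 10^5 m³.

V ≈ 1.64 × 10^5 m³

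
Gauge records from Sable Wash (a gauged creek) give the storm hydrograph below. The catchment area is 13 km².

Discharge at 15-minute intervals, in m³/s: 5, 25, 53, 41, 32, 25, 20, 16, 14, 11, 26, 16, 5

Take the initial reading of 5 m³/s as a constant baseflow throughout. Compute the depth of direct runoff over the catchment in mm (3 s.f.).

d ≈ 15.5 mm

Direct runoff: 0.0, 20.0, 48.0, 36.0, 27.0, 20.0, 15.0, 11.0, 9.0, 6.0, 21.0, 11.0, 0.0 m³/s; ΣQ_DR = 224.0 m³/s.
V = ΣQ_DR · Δt = 224.0 × 900 s = 2.016 × 10^5 m³.
Over A = 13 km², depth = V / A = 15.5 mm.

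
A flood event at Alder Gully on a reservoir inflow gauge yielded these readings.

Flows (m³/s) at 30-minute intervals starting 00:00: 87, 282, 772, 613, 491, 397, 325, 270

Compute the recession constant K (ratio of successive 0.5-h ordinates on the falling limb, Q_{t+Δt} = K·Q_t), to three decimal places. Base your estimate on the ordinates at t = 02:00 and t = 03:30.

K ≈ 0.819

Using the recession-limb readings at t = 02:00 and t = 03:30: Q falls from 491 to 270 m³/s over 3 intervals.
K = (Q₂/Q₁)^(1/3) = (270/491)^(1/3) = 0.819.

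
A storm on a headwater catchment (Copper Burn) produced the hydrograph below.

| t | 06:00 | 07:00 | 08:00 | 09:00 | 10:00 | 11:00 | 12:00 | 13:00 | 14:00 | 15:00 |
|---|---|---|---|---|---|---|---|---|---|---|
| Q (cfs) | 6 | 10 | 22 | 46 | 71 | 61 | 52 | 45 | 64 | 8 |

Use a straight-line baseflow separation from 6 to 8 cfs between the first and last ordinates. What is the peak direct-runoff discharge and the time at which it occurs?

Q_p = 64.11 cfs at t = 10:00

Subtracting baseflow gives direct-runoff ordinates: 0.00, 3.78, 15.56, 39.33, 64.11, 53.89, 44.67, 37.44, 56.22, 0.00 cfs.
The maximum is 64.11 cfs, occurring at the reading for t = 10:00.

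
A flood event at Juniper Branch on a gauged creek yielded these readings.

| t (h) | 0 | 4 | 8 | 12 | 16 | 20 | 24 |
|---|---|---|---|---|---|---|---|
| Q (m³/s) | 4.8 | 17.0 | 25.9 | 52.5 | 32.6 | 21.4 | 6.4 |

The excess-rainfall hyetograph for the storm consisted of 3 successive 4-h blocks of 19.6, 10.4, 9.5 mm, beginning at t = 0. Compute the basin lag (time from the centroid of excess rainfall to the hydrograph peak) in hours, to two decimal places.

Centroid of excess rainfall: t_c = Σ P_i·t̄_i / ΣP_i = 4.9772 h (block centres at 2, 6, 10 h).
Hydrograph peak occurs at t = 12 h, so basin lag t_L = 12 − 4.9772 = 7.02 h.

t_L ≈ 7.02 h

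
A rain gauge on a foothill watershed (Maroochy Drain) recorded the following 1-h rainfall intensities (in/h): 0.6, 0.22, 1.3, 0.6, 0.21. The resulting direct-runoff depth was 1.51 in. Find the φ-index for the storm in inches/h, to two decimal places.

φ ≈ 0.33 in/h

Only the 3 blocks with intensity above φ contribute runoff: 0.6, 1.3, 0.6 in/h.
Σ(I−φ)·Δt = d  ⇒  (0.6+1.3+0.6 − 3φ)·1 = 1.51
φ = (2.500 − 1.51/1) / 3 = 0.33 in/h.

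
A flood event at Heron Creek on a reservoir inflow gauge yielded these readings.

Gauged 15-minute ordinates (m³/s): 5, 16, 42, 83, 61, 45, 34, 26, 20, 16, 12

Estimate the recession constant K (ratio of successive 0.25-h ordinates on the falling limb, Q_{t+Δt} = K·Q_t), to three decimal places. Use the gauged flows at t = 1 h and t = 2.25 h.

K ≈ 0.765

Using the recession-limb readings at t = 1 h and t = 2.25 h: Q falls from 61 to 16 m³/s over 5 intervals.
K = (Q₂/Q₁)^(1/5) = (16/61)^(1/5) = 0.765.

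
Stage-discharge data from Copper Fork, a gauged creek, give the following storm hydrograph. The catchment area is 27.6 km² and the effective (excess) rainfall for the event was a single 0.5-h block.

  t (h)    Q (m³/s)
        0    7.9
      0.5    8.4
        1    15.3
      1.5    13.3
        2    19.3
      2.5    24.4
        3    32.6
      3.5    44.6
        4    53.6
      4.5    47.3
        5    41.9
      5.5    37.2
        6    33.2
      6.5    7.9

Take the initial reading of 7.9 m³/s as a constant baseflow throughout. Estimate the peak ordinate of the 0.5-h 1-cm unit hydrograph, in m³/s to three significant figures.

Direct runoff: 0.0, 0.5, 7.4, 5.4, 11.4, 16.5, 24.7, 36.7, 45.7, 39.4, 34.0, 29.3, 25.3, 0.0 m³/s; ΣQ_DR = 276.3 m³/s, peak = 45.7 m³/s.
Runoff depth d = ΣQ_DR·Δt / A = 276.3 × 1800 / (27.6 km²) = 18.02 mm.
The 1-cm UH is the DRH scaled by (10 mm)/d, so U_p = 45.7 × 10/18.02 = 25.4 m³/s.

U_p ≈ 25.4 m³/s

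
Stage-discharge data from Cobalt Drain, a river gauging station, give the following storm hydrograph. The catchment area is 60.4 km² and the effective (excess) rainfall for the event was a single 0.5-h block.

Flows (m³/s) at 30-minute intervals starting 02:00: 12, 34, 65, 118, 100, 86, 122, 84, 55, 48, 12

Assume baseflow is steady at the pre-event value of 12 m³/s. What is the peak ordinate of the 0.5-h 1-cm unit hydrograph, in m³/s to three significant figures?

U_p ≈ 61.1 m³/s

Direct runoff: 0.0, 22.0, 53.0, 106.0, 88.0, 74.0, 110.0, 72.0, 43.0, 36.0, 0.0 m³/s; ΣQ_DR = 604.0 m³/s, peak = 110.0 m³/s.
Runoff depth d = ΣQ_DR·Δt / A = 604.0 × 1800 / (60.4 km²) = 18.00 mm.
The 1-cm UH is the DRH scaled by (10 mm)/d, so U_p = 110.0 × 10/18.00 = 61.1 m³/s.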